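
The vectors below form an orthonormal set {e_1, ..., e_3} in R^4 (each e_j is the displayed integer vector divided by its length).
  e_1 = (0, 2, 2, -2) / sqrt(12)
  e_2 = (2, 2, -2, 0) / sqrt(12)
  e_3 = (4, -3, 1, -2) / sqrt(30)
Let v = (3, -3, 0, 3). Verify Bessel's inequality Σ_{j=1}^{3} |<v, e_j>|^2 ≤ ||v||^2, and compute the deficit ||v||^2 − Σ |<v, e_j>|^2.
Σ |<v, e_j>|^2 = 39/2; ||v||^2 = 27; deficit = 15/2

Write each e_j = u_j / sqrt(<u_j, u_j>) where u_j is the displayed integer vector. Then <v, e_j> = <v, u_j> / sqrt(<u_j, u_j>), so |<v, e_j>|^2 = <v, u_j>^2 / <u_j, u_j>.
Coefficients: <v, e_1> = -12/sqrt(12), <v, e_2> = 0/sqrt(12), <v, e_3> = 15/sqrt(30).
Square and sum: Σ |<v, e_j>|^2 = 39/2.
Compute ||v||^2 = v·v = 27.
Deficit = 27 − 39/2 = 15/2 ≥ 0, confirming Bessel's inequality. (The deficit equals ||v − Σ <v,e_j> e_j||^2, the squared distance from v to span{e_j}.)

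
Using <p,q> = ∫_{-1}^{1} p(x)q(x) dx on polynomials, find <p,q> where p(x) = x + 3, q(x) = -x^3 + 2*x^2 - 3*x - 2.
<p,q> = -52/5

Expand the product: p(x)·q(x) = -x^4 - x^3 + 3*x^2 - 11*x - 6.
∫_{-1}^{1} of each monomial x^k gives [2/(k+1) if k even, 0 if k odd]. Integrating term-by-term (or equivalently evaluating the antiderivative F(x) = -x^5/5 - x^4/4 + x^3 - 11*x^2/2 - 6*x at the endpoints):
  F(1) − F(−1) = -219/20 − (-11/20) = -52/5.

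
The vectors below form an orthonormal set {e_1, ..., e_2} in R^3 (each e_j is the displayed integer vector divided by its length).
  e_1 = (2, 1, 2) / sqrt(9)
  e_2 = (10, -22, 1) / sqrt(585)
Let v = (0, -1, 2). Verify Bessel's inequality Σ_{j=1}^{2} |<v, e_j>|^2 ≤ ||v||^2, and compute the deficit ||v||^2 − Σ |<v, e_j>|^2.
Σ |<v, e_j>|^2 = 129/65; ||v||^2 = 5; deficit = 196/65

Write each e_j = u_j / sqrt(<u_j, u_j>) where u_j is the displayed integer vector. Then <v, e_j> = <v, u_j> / sqrt(<u_j, u_j>), so |<v, e_j>|^2 = <v, u_j>^2 / <u_j, u_j>.
Coefficients: <v, e_1> = 3/sqrt(9), <v, e_2> = 24/sqrt(585).
Square and sum: Σ |<v, e_j>|^2 = 129/65.
Compute ||v||^2 = v·v = 5.
Deficit = 5 − 129/65 = 196/65 ≥ 0, confirming Bessel's inequality. (The deficit equals ||v − Σ <v,e_j> e_j||^2, the squared distance from v to span{e_j}.)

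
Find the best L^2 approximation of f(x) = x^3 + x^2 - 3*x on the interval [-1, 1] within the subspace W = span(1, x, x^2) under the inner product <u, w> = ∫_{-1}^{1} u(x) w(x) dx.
g(x) = x^2 - 12*x/5

The best approximation g ∈ W is the orthogonal projection of f onto W. Writing g = a_0 + a_1 x + a_2 x^2, the coefficients solve the normal equations G · a = b where
  G_{ij} = <φ_i, φ_j> and b_i = <f, φ_i>, with φ_0 = 1, φ_1 = x, φ_2 = x^2.
G =
  [2, 0, 2/3]
  [0, 2/3, 0]
  [2/3, 0, 2/5],
b = (2/3, -8/5, 2/5).
Solving gives a_0 = 0, a_1 = -12/5, a_2 = 1, so
  g(x) = x^2 - 12*x/5.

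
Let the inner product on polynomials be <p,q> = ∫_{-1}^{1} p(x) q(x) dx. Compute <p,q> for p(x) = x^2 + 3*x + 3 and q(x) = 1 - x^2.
<p,q> = 64/15

Expand the product: p(x)·q(x) = -x^4 - 3*x^3 - 2*x^2 + 3*x + 3.
∫_{-1}^{1} of each monomial x^k gives [2/(k+1) if k even, 0 if k odd]. Integrating term-by-term (or equivalently evaluating the antiderivative F(x) = -x^5/5 - 3*x^4/4 - 2*x^3/3 + 3*x^2/2 + 3*x at the endpoints):
  F(1) − F(−1) = 173/60 − (-83/60) = 64/15.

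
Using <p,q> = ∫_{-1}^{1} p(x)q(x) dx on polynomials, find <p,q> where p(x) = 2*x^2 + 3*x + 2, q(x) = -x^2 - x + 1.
<p,q> = 6/5

Expand the product: p(x)·q(x) = -2*x^4 - 5*x^3 - 3*x^2 + x + 2.
∫_{-1}^{1} of each monomial x^k gives [2/(k+1) if k even, 0 if k odd]. Integrating term-by-term (or equivalently evaluating the antiderivative F(x) = -2*x^5/5 - 5*x^4/4 - x^3 + x^2/2 + 2*x at the endpoints):
  F(1) − F(−1) = -3/20 − (-27/20) = 6/5.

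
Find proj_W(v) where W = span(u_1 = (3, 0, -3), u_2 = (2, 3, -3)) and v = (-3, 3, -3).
proj_W(v) = (-12/19, 72/19, -12/19)

Set up U = [u_1 | ... | u_2] ∈ R^(3×2). The projector onto W = col(U) is P = U (U^T U)^(-1) U^T.
Compute U^T U =
  [18, 15]
  [15, 22],
and U^T v = (0, 12).
Solve U^T U · c = U^T v for the coefficients: c = (-20/19, 24/19). The projection is proj_W(v) = U c.
Check: (v - proj_W(v)) · u_1 = 0  (should be 0).
Check: (v - proj_W(v)) · u_2 = 0  (should be 0).
Result: proj_W(v) = (-12/19, 72/19, -12/19).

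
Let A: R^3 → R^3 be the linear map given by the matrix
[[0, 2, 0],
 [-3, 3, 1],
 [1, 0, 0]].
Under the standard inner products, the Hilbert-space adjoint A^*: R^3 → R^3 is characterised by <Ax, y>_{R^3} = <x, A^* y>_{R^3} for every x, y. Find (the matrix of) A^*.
A^* = A^T =
[[0, -3, 1],
 [2, 3, 0],
 [0, 1, 0]]

For real matrices with standard dot products, the defining identity <Ax, y> = <x, A^* y> gives (Ax)^T y = x^T (A^*) y, i.e. x^T A^T y = x^T (A^*) y. Since this holds for all x, y, we must have A^* = A^T. Therefore
A^* =
[[0, -3, 1],
 [2, 3, 0],
 [0, 1, 0]].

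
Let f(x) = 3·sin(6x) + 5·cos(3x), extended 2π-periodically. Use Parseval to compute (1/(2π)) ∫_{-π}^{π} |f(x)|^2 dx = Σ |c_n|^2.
Σ |c_n|^2 = 17

Expand |f|^2 and use orthogonality of {sin(nx), cos(mx)} on [-π, π]:
  ∫_{-π}^{π} sin(nx)^2 dx = π, ∫ cos(mx)^2 dx = π, and cross terms integrate to 0.
So ∫_{-π}^{π} f(x)^2 dx = 3^2 · π + 5^2 · π = (9 + 25)π.
Divide by 2π: (9 + 25)/2 = 17.
By Parseval, this equals Σ |c_n|^2.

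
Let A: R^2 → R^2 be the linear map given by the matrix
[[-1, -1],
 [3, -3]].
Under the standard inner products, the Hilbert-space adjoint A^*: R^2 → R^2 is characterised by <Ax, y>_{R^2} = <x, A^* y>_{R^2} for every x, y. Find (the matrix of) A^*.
A^* = A^T =
[[-1, 3],
 [-1, -3]]

For real matrices with standard dot products, the defining identity <Ax, y> = <x, A^* y> gives (Ax)^T y = x^T (A^*) y, i.e. x^T A^T y = x^T (A^*) y. Since this holds for all x, y, we must have A^* = A^T. Therefore
A^* =
[[-1, 3],
 [-1, -3]].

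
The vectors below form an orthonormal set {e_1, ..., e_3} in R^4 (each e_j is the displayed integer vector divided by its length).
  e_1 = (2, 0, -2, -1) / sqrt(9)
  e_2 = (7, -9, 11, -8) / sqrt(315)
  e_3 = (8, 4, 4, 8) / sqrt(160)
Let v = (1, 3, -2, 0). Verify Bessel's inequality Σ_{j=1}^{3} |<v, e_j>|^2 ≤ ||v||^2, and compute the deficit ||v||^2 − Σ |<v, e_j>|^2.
Σ |<v, e_j>|^2 = 21/2; ||v||^2 = 14; deficit = 7/2

Write each e_j = u_j / sqrt(<u_j, u_j>) where u_j is the displayed integer vector. Then <v, e_j> = <v, u_j> / sqrt(<u_j, u_j>), so |<v, e_j>|^2 = <v, u_j>^2 / <u_j, u_j>.
Coefficients: <v, e_1> = 6/sqrt(9), <v, e_2> = -42/sqrt(315), <v, e_3> = 12/sqrt(160).
Square and sum: Σ |<v, e_j>|^2 = 21/2.
Compute ||v||^2 = v·v = 14.
Deficit = 14 − 21/2 = 7/2 ≥ 0, confirming Bessel's inequality. (The deficit equals ||v − Σ <v,e_j> e_j||^2, the squared distance from v to span{e_j}.)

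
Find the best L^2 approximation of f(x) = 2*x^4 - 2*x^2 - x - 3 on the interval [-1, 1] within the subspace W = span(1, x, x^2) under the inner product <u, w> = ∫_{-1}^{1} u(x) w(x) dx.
g(x) = -2*x^2/7 - x - 111/35

The best approximation g ∈ W is the orthogonal projection of f onto W. Writing g = a_0 + a_1 x + a_2 x^2, the coefficients solve the normal equations G · a = b where
  G_{ij} = <φ_i, φ_j> and b_i = <f, φ_i>, with φ_0 = 1, φ_1 = x, φ_2 = x^2.
G =
  [2, 0, 2/3]
  [0, 2/3, 0]
  [2/3, 0, 2/5],
b = (-98/15, -2/3, -78/35).
Solving gives a_0 = -111/35, a_1 = -1, a_2 = -2/7, so
  g(x) = -2*x^2/7 - x - 111/35.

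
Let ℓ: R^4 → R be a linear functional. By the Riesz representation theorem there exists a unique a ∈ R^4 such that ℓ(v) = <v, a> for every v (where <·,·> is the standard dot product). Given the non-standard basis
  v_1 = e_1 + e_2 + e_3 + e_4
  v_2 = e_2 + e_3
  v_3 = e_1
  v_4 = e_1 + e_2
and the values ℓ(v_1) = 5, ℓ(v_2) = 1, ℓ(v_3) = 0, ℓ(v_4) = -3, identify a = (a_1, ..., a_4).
a = (0, -3, 4, 4)

Write a = (a_1, ..., a_4) in the standard basis. For each basis vector v_i, ℓ(v_i) = <v_i, a> is a linear equation in the a_j's. Collect the n equations into a matrix system V a = ℓ, where row i of V is v_i (expressed in the standard basis). Since V is invertible (lower-triangular with 1s on the diagonal, up to permutation), solve by back-substitution:
  V =
[[1, 1, 1, 1],
 [0, 1, 1, 0],
 [1, 0, 0, 0],
 [1, 1, 0, 0]]
  V a = (5, 1, 0, -3)
Solving gives a = (0, -3, 4, 4).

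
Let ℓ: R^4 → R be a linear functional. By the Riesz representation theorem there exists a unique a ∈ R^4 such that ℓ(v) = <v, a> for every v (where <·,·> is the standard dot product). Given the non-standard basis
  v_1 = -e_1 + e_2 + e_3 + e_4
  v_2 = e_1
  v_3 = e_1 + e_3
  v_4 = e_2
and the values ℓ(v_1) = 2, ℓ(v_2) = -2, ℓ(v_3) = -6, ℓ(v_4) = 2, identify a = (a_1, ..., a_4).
a = (-2, 2, -4, 2)

Write a = (a_1, ..., a_4) in the standard basis. For each basis vector v_i, ℓ(v_i) = <v_i, a> is a linear equation in the a_j's. Collect the n equations into a matrix system V a = ℓ, where row i of V is v_i (expressed in the standard basis). Since V is invertible (lower-triangular with 1s on the diagonal, up to permutation), solve by back-substitution:
  V =
[[-1, 1, 1, 1],
 [1, 0, 0, 0],
 [1, 0, 1, 0],
 [0, 1, 0, 0]]
  V a = (2, -2, -6, 2)
Solving gives a = (-2, 2, -4, 2).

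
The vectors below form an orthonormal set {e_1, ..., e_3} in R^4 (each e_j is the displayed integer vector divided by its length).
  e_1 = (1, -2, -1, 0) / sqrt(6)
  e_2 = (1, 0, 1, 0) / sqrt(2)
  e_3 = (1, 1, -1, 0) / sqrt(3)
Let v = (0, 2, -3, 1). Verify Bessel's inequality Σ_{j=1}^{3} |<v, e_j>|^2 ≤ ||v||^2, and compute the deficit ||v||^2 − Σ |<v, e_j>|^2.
Σ |<v, e_j>|^2 = 13; ||v||^2 = 14; deficit = 1

Write each e_j = u_j / sqrt(<u_j, u_j>) where u_j is the displayed integer vector. Then <v, e_j> = <v, u_j> / sqrt(<u_j, u_j>), so |<v, e_j>|^2 = <v, u_j>^2 / <u_j, u_j>.
Coefficients: <v, e_1> = -1/sqrt(6), <v, e_2> = -3/sqrt(2), <v, e_3> = 5/sqrt(3).
Square and sum: Σ |<v, e_j>|^2 = 13.
Compute ||v||^2 = v·v = 14.
Deficit = 14 − 13 = 1 ≥ 0, confirming Bessel's inequality. (The deficit equals ||v − Σ <v,e_j> e_j||^2, the squared distance from v to span{e_j}.)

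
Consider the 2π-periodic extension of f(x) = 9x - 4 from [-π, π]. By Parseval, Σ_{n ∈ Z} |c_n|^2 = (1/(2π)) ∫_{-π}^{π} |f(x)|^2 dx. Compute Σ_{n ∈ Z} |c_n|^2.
Σ |c_n|^2 = 27π^2 + 16

Expand and integrate term by term over [-π, π]:
  ∫ (9x)^2 dx = 81·(2π^3/3); ∫ 2·9·(-4)·x dx = 0 (odd integrand); ∫ (-4)^2 dx = 16·2π.
So (1/(2π)) ∫_{-π}^{π} (9x - 4)^2 dx = 81π^2/3 + 16 = 27π^2 + 16.
Parseval ⇒ Σ |c_n|^2 = 27π^2 + 16.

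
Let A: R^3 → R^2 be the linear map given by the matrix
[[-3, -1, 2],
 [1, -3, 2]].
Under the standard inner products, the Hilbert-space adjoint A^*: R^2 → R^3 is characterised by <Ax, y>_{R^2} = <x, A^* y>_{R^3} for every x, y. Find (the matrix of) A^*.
A^* = A^T =
[[-3, 1],
 [-1, -3],
 [2, 2]]

For real matrices with standard dot products, the defining identity <Ax, y> = <x, A^* y> gives (Ax)^T y = x^T (A^*) y, i.e. x^T A^T y = x^T (A^*) y. Since this holds for all x, y, we must have A^* = A^T. Therefore
A^* =
[[-3, 1],
 [-1, -3],
 [2, 2]].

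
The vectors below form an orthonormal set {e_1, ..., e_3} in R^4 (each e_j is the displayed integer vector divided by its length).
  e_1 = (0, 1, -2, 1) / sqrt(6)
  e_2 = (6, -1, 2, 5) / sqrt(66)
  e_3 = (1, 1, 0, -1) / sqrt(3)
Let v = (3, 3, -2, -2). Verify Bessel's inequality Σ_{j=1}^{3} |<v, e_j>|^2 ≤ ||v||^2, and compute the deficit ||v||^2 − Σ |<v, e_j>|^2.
Σ |<v, e_j>|^2 = 842/33; ||v||^2 = 26; deficit = 16/33

Write each e_j = u_j / sqrt(<u_j, u_j>) where u_j is the displayed integer vector. Then <v, e_j> = <v, u_j> / sqrt(<u_j, u_j>), so |<v, e_j>|^2 = <v, u_j>^2 / <u_j, u_j>.
Coefficients: <v, e_1> = 5/sqrt(6), <v, e_2> = 1/sqrt(66), <v, e_3> = 8/sqrt(3).
Square and sum: Σ |<v, e_j>|^2 = 842/33.
Compute ||v||^2 = v·v = 26.
Deficit = 26 − 842/33 = 16/33 ≥ 0, confirming Bessel's inequality. (The deficit equals ||v − Σ <v,e_j> e_j||^2, the squared distance from v to span{e_j}.)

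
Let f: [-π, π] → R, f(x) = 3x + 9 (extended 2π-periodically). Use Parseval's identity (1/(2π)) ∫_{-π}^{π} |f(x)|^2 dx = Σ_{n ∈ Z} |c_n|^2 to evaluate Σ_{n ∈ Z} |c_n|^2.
Σ |c_n|^2 = 3π^2 + 81

Expand and integrate term by term over [-π, π]:
  ∫ (3x)^2 dx = 9·(2π^3/3); ∫ 2·3·(9)·x dx = 0 (odd integrand); ∫ 9^2 dx = 81·2π.
So (1/(2π)) ∫_{-π}^{π} (3x + 9)^2 dx = 9π^2/3 + 81 = 3π^2 + 81.
Parseval ⇒ Σ |c_n|^2 = 3π^2 + 81.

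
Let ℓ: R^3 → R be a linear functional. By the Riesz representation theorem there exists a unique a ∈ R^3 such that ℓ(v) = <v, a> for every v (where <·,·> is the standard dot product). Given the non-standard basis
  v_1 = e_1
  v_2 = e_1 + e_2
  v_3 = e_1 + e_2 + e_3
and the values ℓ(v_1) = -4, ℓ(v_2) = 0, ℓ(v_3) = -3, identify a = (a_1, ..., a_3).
a = (-4, 4, -3)

Write a = (a_1, ..., a_3) in the standard basis. For each basis vector v_i, ℓ(v_i) = <v_i, a> is a linear equation in the a_j's. Collect the n equations into a matrix system V a = ℓ, where row i of V is v_i (expressed in the standard basis). Since V is invertible (lower-triangular with 1s on the diagonal, up to permutation), solve by back-substitution:
  V =
[[1, 0, 0],
 [1, 1, 0],
 [1, 1, 1]]
  V a = (-4, 0, -3)
Solving gives a = (-4, 4, -3).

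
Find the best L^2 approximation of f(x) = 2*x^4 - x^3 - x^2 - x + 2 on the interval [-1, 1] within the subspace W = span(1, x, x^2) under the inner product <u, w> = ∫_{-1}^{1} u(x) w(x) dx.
g(x) = 5*x^2/7 - 8*x/5 + 64/35

The best approximation g ∈ W is the orthogonal projection of f onto W. Writing g = a_0 + a_1 x + a_2 x^2, the coefficients solve the normal equations G · a = b where
  G_{ij} = <φ_i, φ_j> and b_i = <f, φ_i>, with φ_0 = 1, φ_1 = x, φ_2 = x^2.
G =
  [2, 0, 2/3]
  [0, 2/3, 0]
  [2/3, 0, 2/5],
b = (62/15, -16/15, 158/105).
Solving gives a_0 = 64/35, a_1 = -8/5, a_2 = 5/7, so
  g(x) = 5*x^2/7 - 8*x/5 + 64/35.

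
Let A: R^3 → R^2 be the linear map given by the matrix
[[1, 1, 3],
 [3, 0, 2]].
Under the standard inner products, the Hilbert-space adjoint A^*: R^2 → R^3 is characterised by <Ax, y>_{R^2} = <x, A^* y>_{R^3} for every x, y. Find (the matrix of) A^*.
A^* = A^T =
[[1, 3],
 [1, 0],
 [3, 2]]

For real matrices with standard dot products, the defining identity <Ax, y> = <x, A^* y> gives (Ax)^T y = x^T (A^*) y, i.e. x^T A^T y = x^T (A^*) y. Since this holds for all x, y, we must have A^* = A^T. Therefore
A^* =
[[1, 3],
 [1, 0],
 [3, 2]].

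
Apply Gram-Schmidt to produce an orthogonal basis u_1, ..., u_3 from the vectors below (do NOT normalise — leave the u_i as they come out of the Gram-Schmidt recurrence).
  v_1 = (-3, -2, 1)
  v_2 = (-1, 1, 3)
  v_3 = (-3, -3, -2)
Orthogonal basis:
  u_1 = (-3, -2, 1)
  u_2 = (-1/7, 11/7, 19/7)
  u_3 = (-49/138, 28/69, -35/138)

Apply the Gram-Schmidt recurrence
  u_1 = v_1
  u_i = v_i − Σ_{j<i} ((v_i · u_j) / (u_j · u_j)) · u_j.

Step by step this gives:
  u_1 = (-3, -2, 1)
  u_2 = (-1/7, 11/7, 19/7)
  u_3 = (-49/138, 28/69, -35/138)

Orthogonality check:
  u_2 · u_1 = 0 (should be 0)
  u_3 · u_1 = 0 (should be 0)
  u_3 · u_2 = 0 (should be 0)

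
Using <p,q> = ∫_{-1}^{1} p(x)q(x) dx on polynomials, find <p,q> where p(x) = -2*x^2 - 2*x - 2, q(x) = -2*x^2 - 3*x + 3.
<p,q> = -116/15

Expand the product: p(x)·q(x) = 4*x^4 + 10*x^3 + 4*x^2 - 6.
∫_{-1}^{1} of each monomial x^k gives [2/(k+1) if k even, 0 if k odd]. Integrating term-by-term (or equivalently evaluating the antiderivative F(x) = 4*x^5/5 + 5*x^4/2 + 4*x^3/3 - 6*x at the endpoints):
  F(1) − F(−1) = -41/30 − (191/30) = -116/15.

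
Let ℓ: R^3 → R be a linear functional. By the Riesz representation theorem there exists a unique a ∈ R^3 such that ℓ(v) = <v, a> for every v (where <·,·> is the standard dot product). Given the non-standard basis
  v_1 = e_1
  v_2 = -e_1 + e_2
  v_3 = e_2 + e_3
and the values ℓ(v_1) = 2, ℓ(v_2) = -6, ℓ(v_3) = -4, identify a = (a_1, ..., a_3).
a = (2, -4, 0)

Write a = (a_1, ..., a_3) in the standard basis. For each basis vector v_i, ℓ(v_i) = <v_i, a> is a linear equation in the a_j's. Collect the n equations into a matrix system V a = ℓ, where row i of V is v_i (expressed in the standard basis). Since V is invertible (lower-triangular with 1s on the diagonal, up to permutation), solve by back-substitution:
  V =
[[1, 0, 0],
 [-1, 1, 0],
 [0, 1, 1]]
  V a = (2, -6, -4)
Solving gives a = (2, -4, 0).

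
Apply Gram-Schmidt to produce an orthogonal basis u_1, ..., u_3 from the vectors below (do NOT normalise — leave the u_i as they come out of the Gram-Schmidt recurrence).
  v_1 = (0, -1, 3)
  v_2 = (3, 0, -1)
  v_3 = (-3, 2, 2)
Orthogonal basis:
  u_1 = (0, -1, 3)
  u_2 = (3, -3/10, -1/10)
  u_3 = (3/13, 27/13, 9/13)

Apply the Gram-Schmidt recurrence
  u_1 = v_1
  u_i = v_i − Σ_{j<i} ((v_i · u_j) / (u_j · u_j)) · u_j.

Step by step this gives:
  u_1 = (0, -1, 3)
  u_2 = (3, -3/10, -1/10)
  u_3 = (3/13, 27/13, 9/13)

Orthogonality check:
  u_2 · u_1 = 0 (should be 0)
  u_3 · u_1 = 0 (should be 0)
  u_3 · u_2 = 0 (should be 0)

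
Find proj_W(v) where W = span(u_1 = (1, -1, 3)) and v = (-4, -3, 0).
proj_W(v) = (-1/11, 1/11, -3/11)

Set up U = [u_1 | ... | u_1] ∈ R^(3×1). The projector onto W = col(U) is P = U (U^T U)^(-1) U^T.
Compute U^T U =
  [11],
and U^T v = (-1).
Solve U^T U · c = U^T v for the coefficients: c = (-1/11). The projection is proj_W(v) = U c.
Check: (v - proj_W(v)) · u_1 = 0  (should be 0).
Result: proj_W(v) = (-1/11, 1/11, -3/11).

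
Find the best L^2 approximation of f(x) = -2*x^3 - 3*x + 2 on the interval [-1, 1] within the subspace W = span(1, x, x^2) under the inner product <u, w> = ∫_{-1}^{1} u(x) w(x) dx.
g(x) = 2 - 21*x/5

The best approximation g ∈ W is the orthogonal projection of f onto W. Writing g = a_0 + a_1 x + a_2 x^2, the coefficients solve the normal equations G · a = b where
  G_{ij} = <φ_i, φ_j> and b_i = <f, φ_i>, with φ_0 = 1, φ_1 = x, φ_2 = x^2.
G =
  [2, 0, 2/3]
  [0, 2/3, 0]
  [2/3, 0, 2/5],
b = (4, -14/5, 4/3).
Solving gives a_0 = 2, a_1 = -21/5, a_2 = 0, so
  g(x) = 2 - 21*x/5.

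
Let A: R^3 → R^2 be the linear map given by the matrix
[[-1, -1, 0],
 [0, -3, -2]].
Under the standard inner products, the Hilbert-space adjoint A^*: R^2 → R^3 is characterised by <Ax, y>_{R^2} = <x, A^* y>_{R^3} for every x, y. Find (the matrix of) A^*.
A^* = A^T =
[[-1, 0],
 [-1, -3],
 [0, -2]]

For real matrices with standard dot products, the defining identity <Ax, y> = <x, A^* y> gives (Ax)^T y = x^T (A^*) y, i.e. x^T A^T y = x^T (A^*) y. Since this holds for all x, y, we must have A^* = A^T. Therefore
A^* =
[[-1, 0],
 [-1, -3],
 [0, -2]].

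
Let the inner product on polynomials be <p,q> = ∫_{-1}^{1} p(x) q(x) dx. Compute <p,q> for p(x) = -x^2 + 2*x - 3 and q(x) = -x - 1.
<p,q> = 16/3

Expand the product: p(x)·q(x) = x^3 - x^2 + x + 3.
∫_{-1}^{1} of each monomial x^k gives [2/(k+1) if k even, 0 if k odd]. Integrating term-by-term (or equivalently evaluating the antiderivative F(x) = x^4/4 - x^3/3 + x^2/2 + 3*x at the endpoints):
  F(1) − F(−1) = 41/12 − (-23/12) = 16/3.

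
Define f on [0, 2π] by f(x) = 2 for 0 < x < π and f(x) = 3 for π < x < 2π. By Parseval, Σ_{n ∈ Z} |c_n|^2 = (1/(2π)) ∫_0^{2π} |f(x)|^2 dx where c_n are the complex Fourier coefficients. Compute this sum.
Σ |c_n|^2 = 13/2

Parseval equates the L^2 energy of f (normalised by 1/(2π)) with the ℓ^2 sum of its Fourier coefficients: (1/(2π)) ∫_0^{2π} |f|^2 = Σ |c_n|^2.
Compute the left side: (1/(2π)) [∫_0^π 2^2 dx + ∫_π^{2π} 3^2 dx] = (1/(2π)) · (4π + 9π) = (4 + 9)/2 = 13/2.
So Σ_{n ∈ Z} |c_n|^2 = 13/2.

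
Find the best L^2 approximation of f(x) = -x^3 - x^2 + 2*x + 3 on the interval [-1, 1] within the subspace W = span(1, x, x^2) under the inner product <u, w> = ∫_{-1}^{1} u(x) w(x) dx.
g(x) = -x^2 + 7*x/5 + 3

The best approximation g ∈ W is the orthogonal projection of f onto W. Writing g = a_0 + a_1 x + a_2 x^2, the coefficients solve the normal equations G · a = b where
  G_{ij} = <φ_i, φ_j> and b_i = <f, φ_i>, with φ_0 = 1, φ_1 = x, φ_2 = x^2.
G =
  [2, 0, 2/3]
  [0, 2/3, 0]
  [2/3, 0, 2/5],
b = (16/3, 14/15, 8/5).
Solving gives a_0 = 3, a_1 = 7/5, a_2 = -1, so
  g(x) = -x^2 + 7*x/5 + 3.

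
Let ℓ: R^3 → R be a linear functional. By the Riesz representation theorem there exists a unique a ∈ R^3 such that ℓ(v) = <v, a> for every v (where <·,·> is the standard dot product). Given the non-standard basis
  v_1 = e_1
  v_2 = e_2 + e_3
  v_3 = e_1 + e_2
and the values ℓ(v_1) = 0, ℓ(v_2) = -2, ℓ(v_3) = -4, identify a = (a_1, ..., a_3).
a = (0, -4, 2)

Write a = (a_1, ..., a_3) in the standard basis. For each basis vector v_i, ℓ(v_i) = <v_i, a> is a linear equation in the a_j's. Collect the n equations into a matrix system V a = ℓ, where row i of V is v_i (expressed in the standard basis). Since V is invertible (lower-triangular with 1s on the diagonal, up to permutation), solve by back-substitution:
  V =
[[1, 0, 0],
 [0, 1, 1],
 [1, 1, 0]]
  V a = (0, -2, -4)
Solving gives a = (0, -4, 2).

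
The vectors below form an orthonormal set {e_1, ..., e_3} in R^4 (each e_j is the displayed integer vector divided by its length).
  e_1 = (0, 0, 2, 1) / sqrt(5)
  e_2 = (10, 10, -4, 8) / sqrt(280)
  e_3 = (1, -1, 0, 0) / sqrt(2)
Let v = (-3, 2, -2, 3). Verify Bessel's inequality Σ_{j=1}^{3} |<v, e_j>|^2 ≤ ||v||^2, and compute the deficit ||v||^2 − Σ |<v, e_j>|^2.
Σ |<v, e_j>|^2 = 101/7; ||v||^2 = 26; deficit = 81/7

Write each e_j = u_j / sqrt(<u_j, u_j>) where u_j is the displayed integer vector. Then <v, e_j> = <v, u_j> / sqrt(<u_j, u_j>), so |<v, e_j>|^2 = <v, u_j>^2 / <u_j, u_j>.
Coefficients: <v, e_1> = -1/sqrt(5), <v, e_2> = 22/sqrt(280), <v, e_3> = -5/sqrt(2).
Square and sum: Σ |<v, e_j>|^2 = 101/7.
Compute ||v||^2 = v·v = 26.
Deficit = 26 − 101/7 = 81/7 ≥ 0, confirming Bessel's inequality. (The deficit equals ||v − Σ <v,e_j> e_j||^2, the squared distance from v to span{e_j}.)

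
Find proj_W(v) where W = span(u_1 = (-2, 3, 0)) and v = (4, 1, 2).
proj_W(v) = (10/13, -15/13, 0)

Set up U = [u_1 | ... | u_1] ∈ R^(3×1). The projector onto W = col(U) is P = U (U^T U)^(-1) U^T.
Compute U^T U =
  [13],
and U^T v = (-5).
Solve U^T U · c = U^T v for the coefficients: c = (-5/13). The projection is proj_W(v) = U c.
Check: (v - proj_W(v)) · u_1 = 0  (should be 0).
Result: proj_W(v) = (10/13, -15/13, 0).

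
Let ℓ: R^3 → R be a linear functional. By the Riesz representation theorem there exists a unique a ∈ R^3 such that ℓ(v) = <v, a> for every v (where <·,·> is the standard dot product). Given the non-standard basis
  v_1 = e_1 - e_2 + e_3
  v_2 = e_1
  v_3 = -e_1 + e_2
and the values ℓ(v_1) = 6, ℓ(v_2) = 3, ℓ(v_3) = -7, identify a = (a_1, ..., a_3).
a = (3, -4, -1)

Write a = (a_1, ..., a_3) in the standard basis. For each basis vector v_i, ℓ(v_i) = <v_i, a> is a linear equation in the a_j's. Collect the n equations into a matrix system V a = ℓ, where row i of V is v_i (expressed in the standard basis). Since V is invertible (lower-triangular with 1s on the diagonal, up to permutation), solve by back-substitution:
  V =
[[1, -1, 1],
 [1, 0, 0],
 [-1, 1, 0]]
  V a = (6, 3, -7)
Solving gives a = (3, -4, -1).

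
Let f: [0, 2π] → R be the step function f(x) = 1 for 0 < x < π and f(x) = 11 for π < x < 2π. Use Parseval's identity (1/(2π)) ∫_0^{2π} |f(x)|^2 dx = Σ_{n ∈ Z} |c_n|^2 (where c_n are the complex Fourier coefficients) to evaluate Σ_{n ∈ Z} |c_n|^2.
Σ |c_n|^2 = 61

Parseval equates the L^2 energy of f (normalised by 1/(2π)) with the ℓ^2 sum of its Fourier coefficients: (1/(2π)) ∫_0^{2π} |f|^2 = Σ |c_n|^2.
Compute the left side: (1/(2π)) [∫_0^π 1^2 dx + ∫_π^{2π} 11^2 dx] = (1/(2π)) · (1π + 121π) = (1 + 121)/2 = 61.
So Σ_{n ∈ Z} |c_n|^2 = 61.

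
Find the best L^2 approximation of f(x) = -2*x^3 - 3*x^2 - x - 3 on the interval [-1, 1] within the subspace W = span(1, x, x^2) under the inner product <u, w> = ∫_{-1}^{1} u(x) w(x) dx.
g(x) = -3*x^2 - 11*x/5 - 3

The best approximation g ∈ W is the orthogonal projection of f onto W. Writing g = a_0 + a_1 x + a_2 x^2, the coefficients solve the normal equations G · a = b where
  G_{ij} = <φ_i, φ_j> and b_i = <f, φ_i>, with φ_0 = 1, φ_1 = x, φ_2 = x^2.
G =
  [2, 0, 2/3]
  [0, 2/3, 0]
  [2/3, 0, 2/5],
b = (-8, -22/15, -16/5).
Solving gives a_0 = -3, a_1 = -11/5, a_2 = -3, so
  g(x) = -3*x^2 - 11*x/5 - 3.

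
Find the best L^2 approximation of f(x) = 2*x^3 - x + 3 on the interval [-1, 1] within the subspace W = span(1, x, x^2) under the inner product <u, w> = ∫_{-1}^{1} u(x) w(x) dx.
g(x) = x/5 + 3

The best approximation g ∈ W is the orthogonal projection of f onto W. Writing g = a_0 + a_1 x + a_2 x^2, the coefficients solve the normal equations G · a = b where
  G_{ij} = <φ_i, φ_j> and b_i = <f, φ_i>, with φ_0 = 1, φ_1 = x, φ_2 = x^2.
G =
  [2, 0, 2/3]
  [0, 2/3, 0]
  [2/3, 0, 2/5],
b = (6, 2/15, 2).
Solving gives a_0 = 3, a_1 = 1/5, a_2 = 0, so
  g(x) = x/5 + 3.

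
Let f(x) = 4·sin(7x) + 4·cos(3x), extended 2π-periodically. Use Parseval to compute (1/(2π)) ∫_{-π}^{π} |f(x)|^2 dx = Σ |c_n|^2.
Σ |c_n|^2 = 16

Expand |f|^2 and use orthogonality of {sin(nx), cos(mx)} on [-π, π]:
  ∫_{-π}^{π} sin(nx)^2 dx = π, ∫ cos(mx)^2 dx = π, and cross terms integrate to 0.
So ∫_{-π}^{π} f(x)^2 dx = 4^2 · π + 4^2 · π = (16 + 16)π.
Divide by 2π: (16 + 16)/2 = 16.
By Parseval, this equals Σ |c_n|^2.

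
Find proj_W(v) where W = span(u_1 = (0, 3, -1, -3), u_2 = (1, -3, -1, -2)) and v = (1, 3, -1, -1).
proj_W(v) = (-69/281, 762/281, -116/281, -417/281)

Set up U = [u_1 | ... | u_2] ∈ R^(4×2). The projector onto W = col(U) is P = U (U^T U)^(-1) U^T.
Compute U^T U =
  [19, -2]
  [-2, 15],
and U^T v = (13, -5).
Solve U^T U · c = U^T v for the coefficients: c = (185/281, -69/281). The projection is proj_W(v) = U c.
Check: (v - proj_W(v)) · u_1 = 0  (should be 0).
Check: (v - proj_W(v)) · u_2 = 0  (should be 0).
Result: proj_W(v) = (-69/281, 762/281, -116/281, -417/281).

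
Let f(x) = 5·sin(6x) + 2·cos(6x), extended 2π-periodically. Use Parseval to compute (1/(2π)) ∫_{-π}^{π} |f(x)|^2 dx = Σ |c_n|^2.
Σ |c_n|^2 = 29/2

Expand |f|^2 and use orthogonality of {sin(nx), cos(mx)} on [-π, π]:
  ∫_{-π}^{π} sin(nx)^2 dx = π, ∫ cos(mx)^2 dx = π, and cross terms integrate to 0.
So ∫_{-π}^{π} f(x)^2 dx = 5^2 · π + 2^2 · π = (25 + 4)π.
Divide by 2π: (25 + 4)/2 = 29/2.
By Parseval, this equals Σ |c_n|^2.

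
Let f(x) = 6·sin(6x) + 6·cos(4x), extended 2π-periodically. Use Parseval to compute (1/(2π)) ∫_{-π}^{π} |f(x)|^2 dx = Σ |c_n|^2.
Σ |c_n|^2 = 36

Expand |f|^2 and use orthogonality of {sin(nx), cos(mx)} on [-π, π]:
  ∫_{-π}^{π} sin(nx)^2 dx = π, ∫ cos(mx)^2 dx = π, and cross terms integrate to 0.
So ∫_{-π}^{π} f(x)^2 dx = 6^2 · π + 6^2 · π = (36 + 36)π.
Divide by 2π: (36 + 36)/2 = 36.
By Parseval, this equals Σ |c_n|^2.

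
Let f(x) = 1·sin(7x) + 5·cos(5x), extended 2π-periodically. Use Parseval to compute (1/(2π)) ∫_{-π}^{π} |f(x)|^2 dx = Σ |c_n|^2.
Σ |c_n|^2 = 13

Expand |f|^2 and use orthogonality of {sin(nx), cos(mx)} on [-π, π]:
  ∫_{-π}^{π} sin(nx)^2 dx = π, ∫ cos(mx)^2 dx = π, and cross terms integrate to 0.
So ∫_{-π}^{π} f(x)^2 dx = 1^2 · π + 5^2 · π = (1 + 25)π.
Divide by 2π: (1 + 25)/2 = 13.
By Parseval, this equals Σ |c_n|^2.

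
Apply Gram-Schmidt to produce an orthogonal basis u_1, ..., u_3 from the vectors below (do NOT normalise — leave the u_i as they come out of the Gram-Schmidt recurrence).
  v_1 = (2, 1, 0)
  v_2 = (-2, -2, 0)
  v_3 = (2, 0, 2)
Orthogonal basis:
  u_1 = (2, 1, 0)
  u_2 = (2/5, -4/5, 0)
  u_3 = (0, 0, 2)

Apply the Gram-Schmidt recurrence
  u_1 = v_1
  u_i = v_i − Σ_{j<i} ((v_i · u_j) / (u_j · u_j)) · u_j.

Step by step this gives:
  u_1 = (2, 1, 0)
  u_2 = (2/5, -4/5, 0)
  u_3 = (0, 0, 2)

Orthogonality check:
  u_2 · u_1 = 0 (should be 0)
  u_3 · u_1 = 0 (should be 0)
  u_3 · u_2 = 0 (should be 0)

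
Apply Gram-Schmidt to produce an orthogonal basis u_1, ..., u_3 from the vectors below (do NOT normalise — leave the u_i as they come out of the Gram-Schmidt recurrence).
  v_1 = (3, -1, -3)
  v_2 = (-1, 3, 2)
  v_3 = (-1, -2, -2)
Orthogonal basis:
  u_1 = (3, -1, -3)
  u_2 = (17/19, 45/19, 2/19)
  u_3 = (-119/122, 51/122, -68/61)

Apply the Gram-Schmidt recurrence
  u_1 = v_1
  u_i = v_i − Σ_{j<i} ((v_i · u_j) / (u_j · u_j)) · u_j.

Step by step this gives:
  u_1 = (3, -1, -3)
  u_2 = (17/19, 45/19, 2/19)
  u_3 = (-119/122, 51/122, -68/61)

Orthogonality check:
  u_2 · u_1 = 0 (should be 0)
  u_3 · u_1 = 0 (should be 0)
  u_3 · u_2 = 0 (should be 0)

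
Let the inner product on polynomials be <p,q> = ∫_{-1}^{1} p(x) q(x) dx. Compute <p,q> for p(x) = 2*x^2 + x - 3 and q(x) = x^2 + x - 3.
<p,q> = 202/15

Expand the product: p(x)·q(x) = 2*x^4 + 3*x^3 - 8*x^2 - 6*x + 9.
∫_{-1}^{1} of each monomial x^k gives [2/(k+1) if k even, 0 if k odd]. Integrating term-by-term (or equivalently evaluating the antiderivative F(x) = 2*x^5/5 + 3*x^4/4 - 8*x^3/3 - 3*x^2 + 9*x at the endpoints):
  F(1) − F(−1) = 269/60 − (-539/60) = 202/15.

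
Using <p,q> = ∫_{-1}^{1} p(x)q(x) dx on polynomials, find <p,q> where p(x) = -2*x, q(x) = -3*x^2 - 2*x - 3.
<p,q> = 8/3

Expand the product: p(x)·q(x) = 6*x^3 + 4*x^2 + 6*x.
∫_{-1}^{1} of each monomial x^k gives [2/(k+1) if k even, 0 if k odd]. Integrating term-by-term (or equivalently evaluating the antiderivative F(x) = 3*x^4/2 + 4*x^3/3 + 3*x^2 at the endpoints):
  F(1) − F(−1) = 35/6 − (19/6) = 8/3.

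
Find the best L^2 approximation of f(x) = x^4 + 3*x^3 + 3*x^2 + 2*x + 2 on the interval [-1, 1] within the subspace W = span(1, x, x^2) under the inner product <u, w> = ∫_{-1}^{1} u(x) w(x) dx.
g(x) = 27*x^2/7 + 19*x/5 + 67/35

The best approximation g ∈ W is the orthogonal projection of f onto W. Writing g = a_0 + a_1 x + a_2 x^2, the coefficients solve the normal equations G · a = b where
  G_{ij} = <φ_i, φ_j> and b_i = <f, φ_i>, with φ_0 = 1, φ_1 = x, φ_2 = x^2.
G =
  [2, 0, 2/3]
  [0, 2/3, 0]
  [2/3, 0, 2/5],
b = (32/5, 38/15, 296/105).
Solving gives a_0 = 67/35, a_1 = 19/5, a_2 = 27/7, so
  g(x) = 27*x^2/7 + 19*x/5 + 67/35.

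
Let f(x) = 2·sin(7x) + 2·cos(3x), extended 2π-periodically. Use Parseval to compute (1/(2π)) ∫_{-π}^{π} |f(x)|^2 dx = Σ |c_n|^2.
Σ |c_n|^2 = 4

Expand |f|^2 and use orthogonality of {sin(nx), cos(mx)} on [-π, π]:
  ∫_{-π}^{π} sin(nx)^2 dx = π, ∫ cos(mx)^2 dx = π, and cross terms integrate to 0.
So ∫_{-π}^{π} f(x)^2 dx = 2^2 · π + 2^2 · π = (4 + 4)π.
Divide by 2π: (4 + 4)/2 = 4.
By Parseval, this equals Σ |c_n|^2.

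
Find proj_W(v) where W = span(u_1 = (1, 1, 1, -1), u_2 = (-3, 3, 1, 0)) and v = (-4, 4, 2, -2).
proj_W(v) = (-10/3, 14/3, 2, -2/3)

Set up U = [u_1 | ... | u_2] ∈ R^(4×2). The projector onto W = col(U) is P = U (U^T U)^(-1) U^T.
Compute U^T U =
  [4, 1]
  [1, 19],
and U^T v = (4, 26).
Solve U^T U · c = U^T v for the coefficients: c = (2/3, 4/3). The projection is proj_W(v) = U c.
Check: (v - proj_W(v)) · u_1 = 0  (should be 0).
Check: (v - proj_W(v)) · u_2 = 0  (should be 0).
Result: proj_W(v) = (-10/3, 14/3, 2, -2/3).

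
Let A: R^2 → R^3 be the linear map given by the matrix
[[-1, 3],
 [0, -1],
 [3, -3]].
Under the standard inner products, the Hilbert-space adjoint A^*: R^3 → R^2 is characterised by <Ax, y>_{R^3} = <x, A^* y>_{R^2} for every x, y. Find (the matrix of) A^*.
A^* = A^T =
[[-1, 0, 3],
 [3, -1, -3]]

For real matrices with standard dot products, the defining identity <Ax, y> = <x, A^* y> gives (Ax)^T y = x^T (A^*) y, i.e. x^T A^T y = x^T (A^*) y. Since this holds for all x, y, we must have A^* = A^T. Therefore
A^* =
[[-1, 0, 3],
 [3, -1, -3]].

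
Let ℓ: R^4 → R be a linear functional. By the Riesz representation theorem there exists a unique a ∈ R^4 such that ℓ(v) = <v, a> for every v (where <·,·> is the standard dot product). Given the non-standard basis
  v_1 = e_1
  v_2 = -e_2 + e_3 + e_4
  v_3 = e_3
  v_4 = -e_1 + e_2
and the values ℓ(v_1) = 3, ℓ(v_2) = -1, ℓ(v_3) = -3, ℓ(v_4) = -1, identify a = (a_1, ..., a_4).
a = (3, 2, -3, 4)

Write a = (a_1, ..., a_4) in the standard basis. For each basis vector v_i, ℓ(v_i) = <v_i, a> is a linear equation in the a_j's. Collect the n equations into a matrix system V a = ℓ, where row i of V is v_i (expressed in the standard basis). Since V is invertible (lower-triangular with 1s on the diagonal, up to permutation), solve by back-substitution:
  V =
[[1, 0, 0, 0],
 [0, -1, 1, 1],
 [0, 0, 1, 0],
 [-1, 1, 0, 0]]
  V a = (3, -1, -3, -1)
Solving gives a = (3, 2, -3, 4).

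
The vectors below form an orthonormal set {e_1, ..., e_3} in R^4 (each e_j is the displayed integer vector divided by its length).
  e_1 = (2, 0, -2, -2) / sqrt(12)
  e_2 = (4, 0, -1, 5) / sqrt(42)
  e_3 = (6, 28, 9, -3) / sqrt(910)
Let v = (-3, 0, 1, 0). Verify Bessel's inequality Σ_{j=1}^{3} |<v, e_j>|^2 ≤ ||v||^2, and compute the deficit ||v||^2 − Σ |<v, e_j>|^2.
Σ |<v, e_j>|^2 = 614/65; ||v||^2 = 10; deficit = 36/65

Write each e_j = u_j / sqrt(<u_j, u_j>) where u_j is the displayed integer vector. Then <v, e_j> = <v, u_j> / sqrt(<u_j, u_j>), so |<v, e_j>|^2 = <v, u_j>^2 / <u_j, u_j>.
Coefficients: <v, e_1> = -8/sqrt(12), <v, e_2> = -13/sqrt(42), <v, e_3> = -9/sqrt(910).
Square and sum: Σ |<v, e_j>|^2 = 614/65.
Compute ||v||^2 = v·v = 10.
Deficit = 10 − 614/65 = 36/65 ≥ 0, confirming Bessel's inequality. (The deficit equals ||v − Σ <v,e_j> e_j||^2, the squared distance from v to span{e_j}.)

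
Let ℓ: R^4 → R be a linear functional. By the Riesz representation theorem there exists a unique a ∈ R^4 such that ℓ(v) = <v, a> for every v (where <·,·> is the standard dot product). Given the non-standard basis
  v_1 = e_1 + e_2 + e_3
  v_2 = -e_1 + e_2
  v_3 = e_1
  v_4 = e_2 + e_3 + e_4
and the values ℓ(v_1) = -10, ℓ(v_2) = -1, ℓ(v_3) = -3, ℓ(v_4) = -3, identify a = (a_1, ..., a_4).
a = (-3, -4, -3, 4)

Write a = (a_1, ..., a_4) in the standard basis. For each basis vector v_i, ℓ(v_i) = <v_i, a> is a linear equation in the a_j's. Collect the n equations into a matrix system V a = ℓ, where row i of V is v_i (expressed in the standard basis). Since V is invertible (lower-triangular with 1s on the diagonal, up to permutation), solve by back-substitution:
  V =
[[1, 1, 1, 0],
 [-1, 1, 0, 0],
 [1, 0, 0, 0],
 [0, 1, 1, 1]]
  V a = (-10, -1, -3, -3)
Solving gives a = (-3, -4, -3, 4).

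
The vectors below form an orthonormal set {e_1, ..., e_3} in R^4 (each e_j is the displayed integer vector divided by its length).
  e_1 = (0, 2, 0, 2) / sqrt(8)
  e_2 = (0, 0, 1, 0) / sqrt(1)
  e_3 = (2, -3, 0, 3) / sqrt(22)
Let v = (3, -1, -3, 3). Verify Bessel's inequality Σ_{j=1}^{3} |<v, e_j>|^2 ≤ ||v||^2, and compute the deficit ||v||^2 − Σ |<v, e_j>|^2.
Σ |<v, e_j>|^2 = 283/11; ||v||^2 = 28; deficit = 25/11

Write each e_j = u_j / sqrt(<u_j, u_j>) where u_j is the displayed integer vector. Then <v, e_j> = <v, u_j> / sqrt(<u_j, u_j>), so |<v, e_j>|^2 = <v, u_j>^2 / <u_j, u_j>.
Coefficients: <v, e_1> = 4/sqrt(8), <v, e_2> = -3/sqrt(1), <v, e_3> = 18/sqrt(22).
Square and sum: Σ |<v, e_j>|^2 = 283/11.
Compute ||v||^2 = v·v = 28.
Deficit = 28 − 283/11 = 25/11 ≥ 0, confirming Bessel's inequality. (The deficit equals ||v − Σ <v,e_j> e_j||^2, the squared distance from v to span{e_j}.)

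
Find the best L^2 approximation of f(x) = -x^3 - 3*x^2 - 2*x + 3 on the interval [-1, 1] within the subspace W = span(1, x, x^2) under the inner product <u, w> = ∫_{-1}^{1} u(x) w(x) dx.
g(x) = -3*x^2 - 13*x/5 + 3

The best approximation g ∈ W is the orthogonal projection of f onto W. Writing g = a_0 + a_1 x + a_2 x^2, the coefficients solve the normal equations G · a = b where
  G_{ij} = <φ_i, φ_j> and b_i = <f, φ_i>, with φ_0 = 1, φ_1 = x, φ_2 = x^2.
G =
  [2, 0, 2/3]
  [0, 2/3, 0]
  [2/3, 0, 2/5],
b = (4, -26/15, 4/5).
Solving gives a_0 = 3, a_1 = -13/5, a_2 = -3, so
  g(x) = -3*x^2 - 13*x/5 + 3.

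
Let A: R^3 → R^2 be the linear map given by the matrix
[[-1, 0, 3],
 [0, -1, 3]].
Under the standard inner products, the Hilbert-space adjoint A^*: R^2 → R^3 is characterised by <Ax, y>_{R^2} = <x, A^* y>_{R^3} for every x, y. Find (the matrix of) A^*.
A^* = A^T =
[[-1, 0],
 [0, -1],
 [3, 3]]

For real matrices with standard dot products, the defining identity <Ax, y> = <x, A^* y> gives (Ax)^T y = x^T (A^*) y, i.e. x^T A^T y = x^T (A^*) y. Since this holds for all x, y, we must have A^* = A^T. Therefore
A^* =
[[-1, 0],
 [0, -1],
 [3, 3]].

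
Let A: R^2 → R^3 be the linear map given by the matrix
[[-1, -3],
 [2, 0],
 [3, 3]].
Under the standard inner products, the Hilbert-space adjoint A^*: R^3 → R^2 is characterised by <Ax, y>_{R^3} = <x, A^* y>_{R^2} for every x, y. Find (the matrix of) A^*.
A^* = A^T =
[[-1, 2, 3],
 [-3, 0, 3]]

For real matrices with standard dot products, the defining identity <Ax, y> = <x, A^* y> gives (Ax)^T y = x^T (A^*) y, i.e. x^T A^T y = x^T (A^*) y. Since this holds for all x, y, we must have A^* = A^T. Therefore
A^* =
[[-1, 2, 3],
 [-3, 0, 3]].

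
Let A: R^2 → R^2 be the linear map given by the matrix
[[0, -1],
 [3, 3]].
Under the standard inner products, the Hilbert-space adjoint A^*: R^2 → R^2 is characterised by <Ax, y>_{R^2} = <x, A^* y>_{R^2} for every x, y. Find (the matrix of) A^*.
A^* = A^T =
[[0, 3],
 [-1, 3]]

For real matrices with standard dot products, the defining identity <Ax, y> = <x, A^* y> gives (Ax)^T y = x^T (A^*) y, i.e. x^T A^T y = x^T (A^*) y. Since this holds for all x, y, we must have A^* = A^T. Therefore
A^* =
[[0, 3],
 [-1, 3]].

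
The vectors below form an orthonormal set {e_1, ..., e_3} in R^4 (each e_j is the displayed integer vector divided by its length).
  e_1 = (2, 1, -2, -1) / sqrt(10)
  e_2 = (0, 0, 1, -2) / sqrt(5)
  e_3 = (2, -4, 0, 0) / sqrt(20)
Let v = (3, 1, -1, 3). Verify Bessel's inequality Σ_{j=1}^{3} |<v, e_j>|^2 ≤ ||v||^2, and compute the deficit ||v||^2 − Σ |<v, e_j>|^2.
Σ |<v, e_j>|^2 = 68/5; ||v||^2 = 20; deficit = 32/5

Write each e_j = u_j / sqrt(<u_j, u_j>) where u_j is the displayed integer vector. Then <v, e_j> = <v, u_j> / sqrt(<u_j, u_j>), so |<v, e_j>|^2 = <v, u_j>^2 / <u_j, u_j>.
Coefficients: <v, e_1> = 6/sqrt(10), <v, e_2> = -7/sqrt(5), <v, e_3> = 2/sqrt(20).
Square and sum: Σ |<v, e_j>|^2 = 68/5.
Compute ||v||^2 = v·v = 20.
Deficit = 20 − 68/5 = 32/5 ≥ 0, confirming Bessel's inequality. (The deficit equals ||v − Σ <v,e_j> e_j||^2, the squared distance from v to span{e_j}.)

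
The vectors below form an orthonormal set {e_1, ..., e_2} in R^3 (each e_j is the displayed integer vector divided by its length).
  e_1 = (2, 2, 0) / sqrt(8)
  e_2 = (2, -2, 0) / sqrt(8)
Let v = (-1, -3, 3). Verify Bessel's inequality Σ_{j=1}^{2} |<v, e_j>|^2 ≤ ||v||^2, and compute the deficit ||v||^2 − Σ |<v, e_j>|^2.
Σ |<v, e_j>|^2 = 10; ||v||^2 = 19; deficit = 9

Write each e_j = u_j / sqrt(<u_j, u_j>) where u_j is the displayed integer vector. Then <v, e_j> = <v, u_j> / sqrt(<u_j, u_j>), so |<v, e_j>|^2 = <v, u_j>^2 / <u_j, u_j>.
Coefficients: <v, e_1> = -8/sqrt(8), <v, e_2> = 4/sqrt(8).
Square and sum: Σ |<v, e_j>|^2 = 10.
Compute ||v||^2 = v·v = 19.
Deficit = 19 − 10 = 9 ≥ 0, confirming Bessel's inequality. (The deficit equals ||v − Σ <v,e_j> e_j||^2, the squared distance from v to span{e_j}.)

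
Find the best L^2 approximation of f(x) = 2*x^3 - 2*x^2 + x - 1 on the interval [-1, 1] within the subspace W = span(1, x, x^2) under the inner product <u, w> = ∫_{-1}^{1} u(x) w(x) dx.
g(x) = -2*x^2 + 11*x/5 - 1

The best approximation g ∈ W is the orthogonal projection of f onto W. Writing g = a_0 + a_1 x + a_2 x^2, the coefficients solve the normal equations G · a = b where
  G_{ij} = <φ_i, φ_j> and b_i = <f, φ_i>, with φ_0 = 1, φ_1 = x, φ_2 = x^2.
G =
  [2, 0, 2/3]
  [0, 2/3, 0]
  [2/3, 0, 2/5],
b = (-10/3, 22/15, -22/15).
Solving gives a_0 = -1, a_1 = 11/5, a_2 = -2, so
  g(x) = -2*x^2 + 11*x/5 - 1.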